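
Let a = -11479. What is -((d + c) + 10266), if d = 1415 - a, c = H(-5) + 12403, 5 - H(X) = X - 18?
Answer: -35591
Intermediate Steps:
H(X) = 23 - X (H(X) = 5 - (X - 18) = 5 - (-18 + X) = 5 + (18 - X) = 23 - X)
c = 12431 (c = (23 - 1*(-5)) + 12403 = (23 + 5) + 12403 = 28 + 12403 = 12431)
d = 12894 (d = 1415 - 1*(-11479) = 1415 + 11479 = 12894)
-((d + c) + 10266) = -((12894 + 12431) + 10266) = -(25325 + 10266) = -1*35591 = -35591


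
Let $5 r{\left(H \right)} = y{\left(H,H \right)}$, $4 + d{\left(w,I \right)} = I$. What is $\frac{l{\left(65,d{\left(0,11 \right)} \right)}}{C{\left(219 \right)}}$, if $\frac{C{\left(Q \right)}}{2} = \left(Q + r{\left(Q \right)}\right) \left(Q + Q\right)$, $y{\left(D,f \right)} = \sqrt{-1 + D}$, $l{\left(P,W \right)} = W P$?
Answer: $\frac{11375}{4795228} - \frac{2275 \sqrt{218}}{1050154932} \approx 0.0023402$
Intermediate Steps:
$d{\left(w,I \right)} = -4 + I$
$l{\left(P,W \right)} = P W$
$r{\left(H \right)} = \frac{\sqrt{-1 + H}}{5}$
$C{\left(Q \right)} = 4 Q \left(Q + \frac{\sqrt{-1 + Q}}{5}\right)$ ($C{\left(Q \right)} = 2 \left(Q + \frac{\sqrt{-1 + Q}}{5}\right) \left(Q + Q\right) = 2 \left(Q + \frac{\sqrt{-1 + Q}}{5}\right) 2 Q = 2 \cdot 2 Q \left(Q + \frac{\sqrt{-1 + Q}}{5}\right) = 4 Q \left(Q + \frac{\sqrt{-1 + Q}}{5}\right)$)
$\frac{l{\left(65,d{\left(0,11 \right)} \right)}}{C{\left(219 \right)}} = \frac{65 \left(-4 + 11\right)}{\frac{4}{5} \cdot 219 \left(\sqrt{-1 + 219} + 5 \cdot 219\right)} = \frac{65 \cdot 7}{\frac{4}{5} \cdot 219 \left(\sqrt{218} + 1095\right)} = \frac{455}{\frac{4}{5} \cdot 219 \left(1095 + \sqrt{218}\right)} = \frac{455}{191844 + \frac{876 \sqrt{218}}{5}}$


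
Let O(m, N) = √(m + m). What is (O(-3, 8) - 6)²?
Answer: (6 - I*√6)² ≈ 30.0 - 29.394*I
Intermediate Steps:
O(m, N) = √2*√m (O(m, N) = √(2*m) = √2*√m)
(O(-3, 8) - 6)² = (√2*√(-3) - 6)² = (√2*(I*√3) - 6)² = (I*√6 - 6)² = (-6 + I*√6)²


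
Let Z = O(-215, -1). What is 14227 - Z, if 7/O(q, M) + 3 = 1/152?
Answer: 924907/65 ≈ 14229.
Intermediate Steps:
O(q, M) = -152/65 (O(q, M) = 7/(-3 + 1/152) = 7/(-455/152) = 7*(-152/455) = -152/65)
Z = -152/65 ≈ -2.3385
14227 - Z = 14227 - 1*(-152/65) = 14227 + 152/65 = 924907/65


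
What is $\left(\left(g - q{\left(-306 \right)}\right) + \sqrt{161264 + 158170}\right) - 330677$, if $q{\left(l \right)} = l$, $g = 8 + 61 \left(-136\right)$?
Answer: $-338659 + \sqrt{319434} \approx -3.3809 \cdot 10^{5}$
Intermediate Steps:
$g = -8288$ ($g = 8 - 8296 = -8288$)
$\left(\left(g - q{\left(-306 \right)}\right) + \sqrt{161264 + 158170}\right) - 330677 = \left(\left(-8288 - -306\right) + \sqrt{161264 + 158170}\right) - 330677 = \left(\left(-8288 + 306\right) + \sqrt{319434}\right) - 330677 = \left(-7982 + \sqrt{319434}\right) - 330677 = -338659 + \sqrt{319434}$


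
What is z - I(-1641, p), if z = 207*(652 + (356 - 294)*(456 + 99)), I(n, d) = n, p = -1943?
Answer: 7259475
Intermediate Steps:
z = 7257834 (z = 207*(652 + 62*555) = 207*(652 + 34410) = 207*35062 = 7257834)
z - I(-1641, p) = 7257834 - 1*(-1641) = 7257834 + 1641 = 7259475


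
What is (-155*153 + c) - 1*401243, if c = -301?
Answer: -425259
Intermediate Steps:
(-155*153 + c) - 1*401243 = (-155*153 - 301) - 1*401243 = (-23715 - 301) - 401243 = -24016 - 401243 = -425259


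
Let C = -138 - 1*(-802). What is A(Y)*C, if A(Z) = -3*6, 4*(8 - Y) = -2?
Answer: -11952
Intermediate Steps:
Y = 17/2 (Y = 8 - ¼*(-2) = 8 + ½ = 17/2 ≈ 8.5000)
A(Z) = -18
C = 664 (C = -138 + 802 = 664)
A(Y)*C = -18*664 = -11952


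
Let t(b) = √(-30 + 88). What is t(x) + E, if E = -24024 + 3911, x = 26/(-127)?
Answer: -20113 + √58 ≈ -20105.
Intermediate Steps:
x = -26/127 (x = 26*(-1/127) = -26/127 ≈ -0.20472)
t(b) = √58
E = -20113
t(x) + E = √58 - 20113 = -20113 + √58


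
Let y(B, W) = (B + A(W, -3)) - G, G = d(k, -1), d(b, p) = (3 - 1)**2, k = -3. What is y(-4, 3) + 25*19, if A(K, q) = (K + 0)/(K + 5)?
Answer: 3739/8 ≈ 467.38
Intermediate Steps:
A(K, q) = K/(5 + K)
d(b, p) = 4 (d(b, p) = 2**2 = 4)
G = 4
y(B, W) = -4 + B + W/(5 + W) (y(B, W) = (B + W/(5 + W)) - 1*4 = (B + W/(5 + W)) - 4 = -4 + B + W/(5 + W))
y(-4, 3) + 25*19 = (3 + (-4 - 4)*(5 + 3))/(5 + 3) + 25*19 = (3 - 8*8)/8 + 475 = (3 - 64)/8 + 475 = (1/8)*(-61) + 475 = -61/8 + 475 = 3739/8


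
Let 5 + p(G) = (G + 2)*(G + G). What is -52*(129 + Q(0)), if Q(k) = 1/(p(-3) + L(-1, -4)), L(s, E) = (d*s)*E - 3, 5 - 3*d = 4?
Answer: -6630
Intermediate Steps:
d = 1/3 (d = 5/3 - 1/3*4 = 5/3 - 4/3 = 1/3 ≈ 0.33333)
L(s, E) = -3 + E*s/3 (L(s, E) = (s/3)*E - 3 = E*s/3 - 3 = -3 + E*s/3)
p(G) = -5 + 2*G*(2 + G) (p(G) = -5 + (G + 2)*(G + G) = -5 + (2 + G)*(2*G) = -5 + 2*G*(2 + G))
Q(k) = -3/2 (Q(k) = 1/((-5 + 2*(-3)**2 + 4*(-3)) + (-3 + (1/3)*(-4)*(-1))) = 1/((-5 + 2*9 - 12) + (-3 + 4/3)) = 1/((-5 + 18 - 12) - 5/3) = 1/(1 - 5/3) = 1/(-2/3) = -3/2)
-52*(129 + Q(0)) = -52*(129 - 3/2) = -52*255/2 = -6630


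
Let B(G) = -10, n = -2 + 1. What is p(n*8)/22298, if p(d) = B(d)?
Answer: -5/11149 ≈ -0.00044847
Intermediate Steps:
n = -1
p(d) = -10
p(n*8)/22298 = -10/22298 = -10*1/22298 = -5/11149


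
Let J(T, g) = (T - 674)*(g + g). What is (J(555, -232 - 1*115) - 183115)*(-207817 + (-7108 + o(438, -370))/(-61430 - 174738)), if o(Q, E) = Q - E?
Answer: 1233483766731931/59042 ≈ 2.0892e+10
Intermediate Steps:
J(T, g) = 2*g*(-674 + T) (J(T, g) = (-674 + T)*(2*g) = 2*g*(-674 + T))
(J(555, -232 - 1*115) - 183115)*(-207817 + (-7108 + o(438, -370))/(-61430 - 174738)) = (2*(-232 - 1*115)*(-674 + 555) - 183115)*(-207817 + (-7108 + (438 - 1*(-370)))/(-61430 - 174738)) = (2*(-232 - 115)*(-119) - 183115)*(-207817 + (-7108 + (438 + 370))/(-236168)) = (2*(-347)*(-119) - 183115)*(-207817 + (-7108 + 808)*(-1/236168)) = (82586 - 183115)*(-207817 - 6300*(-1/236168)) = -100529*(-207817 + 1575/59042) = -100529*(-12269929739/59042) = 1233483766731931/59042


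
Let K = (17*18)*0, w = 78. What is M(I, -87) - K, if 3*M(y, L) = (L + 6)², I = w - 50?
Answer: 2187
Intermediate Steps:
I = 28 (I = 78 - 50 = 28)
K = 0 (K = 306*0 = 0)
M(y, L) = (6 + L)²/3 (M(y, L) = (L + 6)²/3 = (6 + L)²/3)
M(I, -87) - K = (6 - 87)²/3 - 1*0 = (⅓)*(-81)² + 0 = (⅓)*6561 + 0 = 2187 + 0 = 2187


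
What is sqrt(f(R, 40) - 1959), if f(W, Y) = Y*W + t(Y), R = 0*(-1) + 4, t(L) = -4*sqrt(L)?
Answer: sqrt(-1799 - 8*sqrt(10)) ≈ 42.712*I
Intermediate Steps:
R = 4 (R = 0 + 4 = 4)
f(W, Y) = -4*sqrt(Y) + W*Y (f(W, Y) = Y*W - 4*sqrt(Y) = W*Y - 4*sqrt(Y) = -4*sqrt(Y) + W*Y)
sqrt(f(R, 40) - 1959) = sqrt((-8*sqrt(10) + 4*40) - 1959) = sqrt((-8*sqrt(10) + 160) - 1959) = sqrt((160 - 8*sqrt(10)) - 1959) = sqrt(-1799 - 8*sqrt(10))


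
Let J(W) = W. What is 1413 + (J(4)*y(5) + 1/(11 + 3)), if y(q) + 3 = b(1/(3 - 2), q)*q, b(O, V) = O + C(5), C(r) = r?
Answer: 21295/14 ≈ 1521.1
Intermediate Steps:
b(O, V) = 5 + O (b(O, V) = O + 5 = 5 + O)
y(q) = -3 + 6*q (y(q) = -3 + (5 + 1/(3 - 2))*q = -3 + (5 + 1/1)*q = -3 + (5 + 1)*q = -3 + 6*q)
1413 + (J(4)*y(5) + 1/(11 + 3)) = 1413 + (4*(-3 + 6*5) + 1/(11 + 3)) = 1413 + (4*(-3 + 30) + 1/14) = 1413 + (4*27 + 1/14) = 1413 + (108 + 1/14) = 1413 + 1513/14 = 21295/14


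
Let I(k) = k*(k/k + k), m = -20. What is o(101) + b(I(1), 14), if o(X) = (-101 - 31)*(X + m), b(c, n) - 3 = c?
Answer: -10687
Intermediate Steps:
I(k) = k*(1 + k)
b(c, n) = 3 + c
o(X) = 2640 - 132*X (o(X) = (-101 - 31)*(X - 20) = -132*(-20 + X) = 2640 - 132*X)
o(101) + b(I(1), 14) = (2640 - 132*101) + (3 + 1*(1 + 1)) = (2640 - 13332) + (3 + 1*2) = -10692 + (3 + 2) = -10692 + 5 = -10687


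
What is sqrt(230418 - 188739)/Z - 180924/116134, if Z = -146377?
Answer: -90462/58067 - 3*sqrt(4631)/146377 ≈ -1.5593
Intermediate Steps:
sqrt(230418 - 188739)/Z - 180924/116134 = sqrt(230418 - 188739)/(-146377) - 180924/116134 = sqrt(41679)*(-1/146377) - 180924*1/116134 = (3*sqrt(4631))*(-1/146377) - 90462/58067 = -3*sqrt(4631)/146377 - 90462/58067 = -90462/58067 - 3*sqrt(4631)/146377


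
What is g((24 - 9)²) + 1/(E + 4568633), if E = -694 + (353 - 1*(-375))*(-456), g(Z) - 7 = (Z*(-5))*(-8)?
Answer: 38153390798/4235971 ≈ 9007.0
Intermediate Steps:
g(Z) = 7 + 40*Z (g(Z) = 7 + (Z*(-5))*(-8) = 7 - 5*Z*(-8) = 7 + 40*Z)
E = -332662 (E = -694 + (353 + 375)*(-456) = -694 + 728*(-456) = -694 - 331968 = -332662)
g((24 - 9)²) + 1/(E + 4568633) = (7 + 40*(24 - 9)²) + 1/(-332662 + 4568633) = (7 + 40*15²) + 1/4235971 = (7 + 40*225) + 1/4235971 = (7 + 9000) + 1/4235971 = 9007 + 1/4235971 = 38153390798/4235971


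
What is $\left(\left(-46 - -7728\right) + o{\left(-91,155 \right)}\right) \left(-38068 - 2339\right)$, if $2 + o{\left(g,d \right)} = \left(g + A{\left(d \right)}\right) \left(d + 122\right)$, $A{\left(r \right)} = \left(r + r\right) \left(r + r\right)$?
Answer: $-1074914004411$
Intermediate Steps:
$A{\left(r \right)} = 4 r^{2}$ ($A{\left(r \right)} = 2 r 2 r = 4 r^{2}$)
$o{\left(g,d \right)} = -2 + \left(122 + d\right) \left(g + 4 d^{2}\right)$ ($o{\left(g,d \right)} = -2 + \left(g + 4 d^{2}\right) \left(d + 122\right) = -2 + \left(g + 4 d^{2}\right) \left(122 + d\right) = -2 + \left(122 + d\right) \left(g + 4 d^{2}\right)$)
$\left(\left(-46 - -7728\right) + o{\left(-91,155 \right)}\right) \left(-38068 - 2339\right) = \left(\left(-46 - -7728\right) + \left(-2 + 4 \cdot 155^{3} + 122 \left(-91\right) + 488 \cdot 155^{2} + 155 \left(-91\right)\right)\right) \left(-38068 - 2339\right) = \left(\left(-46 + 7728\right) - -26594491\right) \left(-40407\right) = \left(7682 - -26594491\right) \left(-40407\right) = \left(7682 + 26594491\right) \left(-40407\right) = 26602173 \left(-40407\right) = -1074914004411$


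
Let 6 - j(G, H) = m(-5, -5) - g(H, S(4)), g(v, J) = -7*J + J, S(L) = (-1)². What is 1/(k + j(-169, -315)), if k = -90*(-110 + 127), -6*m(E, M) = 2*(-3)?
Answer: -1/1531 ≈ -0.00065317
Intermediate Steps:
S(L) = 1
m(E, M) = 1 (m(E, M) = -(-3)/3 = -⅙*(-6) = 1)
g(v, J) = -6*J
k = -1530 (k = -90*17 = -1530)
j(G, H) = -1 (j(G, H) = 6 - (1 - (-6)) = 6 - (1 - 1*(-6)) = 6 - (1 + 6) = 6 - 1*7 = 6 - 7 = -1)
1/(k + j(-169, -315)) = 1/(-1530 - 1) = 1/(-1531) = -1/1531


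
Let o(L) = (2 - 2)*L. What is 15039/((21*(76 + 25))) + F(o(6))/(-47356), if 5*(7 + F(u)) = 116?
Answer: 1186920873/167403460 ≈ 7.0902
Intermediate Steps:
o(L) = 0 (o(L) = 0*L = 0)
F(u) = 81/5 (F(u) = -7 + (⅕)*116 = -7 + 116/5 = 81/5)
15039/((21*(76 + 25))) + F(o(6))/(-47356) = 15039/((21*(76 + 25))) + (81/5)/(-47356) = 15039/((21*101)) + (81/5)*(-1/47356) = 15039/2121 - 81/236780 = 15039*(1/2121) - 81/236780 = 5013/707 - 81/236780 = 1186920873/167403460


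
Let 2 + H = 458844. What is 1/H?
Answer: 1/458842 ≈ 2.1794e-6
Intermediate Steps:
H = 458842 (H = -2 + 458844 = 458842)
1/H = 1/458842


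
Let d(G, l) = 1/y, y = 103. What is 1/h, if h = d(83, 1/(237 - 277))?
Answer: 103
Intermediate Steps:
d(G, l) = 1/103
h = 1/103 ≈ 0.0097087
1/h = 1/(1/103) = 103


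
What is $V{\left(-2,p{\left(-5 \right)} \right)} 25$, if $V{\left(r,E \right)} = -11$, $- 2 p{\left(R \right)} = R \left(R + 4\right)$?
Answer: $-275$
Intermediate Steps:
$p{\left(R \right)} = - \frac{R \left(4 + R\right)}{2}$ ($p{\left(R \right)} = - \frac{R \left(R + 4\right)}{2} = - \frac{R \left(4 + R\right)}{2}$)
$V{\left(-2,p{\left(-5 \right)} \right)} 25 = \left(-11\right) 25 = -275$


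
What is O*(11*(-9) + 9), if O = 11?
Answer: -990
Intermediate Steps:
O*(11*(-9) + 9) = 11*(11*(-9) + 9) = 11*(-99 + 9) = 11*(-90) = -990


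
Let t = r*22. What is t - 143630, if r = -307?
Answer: -150384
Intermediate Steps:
t = -6754 (t = -307*22 = -6754)
t - 143630 = -6754 - 143630 = -150384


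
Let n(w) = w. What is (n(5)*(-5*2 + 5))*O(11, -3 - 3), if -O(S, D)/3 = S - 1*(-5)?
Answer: 1200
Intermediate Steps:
O(S, D) = -15 - 3*S (O(S, D) = -3*(S - 1*(-5)) = -3*(S + 5) = -3*(5 + S) = -15 - 3*S)
(n(5)*(-5*2 + 5))*O(11, -3 - 3) = (5*(-5*2 + 5))*(-15 - 3*11) = (5*(-10 + 5))*(-15 - 33) = (5*(-5))*(-48) = -25*(-48) = 1200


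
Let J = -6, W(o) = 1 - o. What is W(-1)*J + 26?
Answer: 14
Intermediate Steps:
W(-1)*J + 26 = (1 - 1*(-1))*(-6) + 26 = (1 + 1)*(-6) + 26 = 2*(-6) + 26 = -12 + 26 = 14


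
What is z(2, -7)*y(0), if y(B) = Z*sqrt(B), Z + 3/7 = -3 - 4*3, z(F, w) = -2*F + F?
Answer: 0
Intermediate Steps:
z(F, w) = -F
Z = -108/7 (Z = -3/7 + (-3 - 4*3) = -3/7 + (-3 - 12) = -3/7 - 15 = -108/7 ≈ -15.429)
y(B) = -108*sqrt(B)/7
z(2, -7)*y(0) = (-1*2)*(-108*sqrt(0)/7) = -(-216)*0/7 = -2*0 = 0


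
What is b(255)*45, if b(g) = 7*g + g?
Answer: 91800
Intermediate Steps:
b(g) = 8*g
b(255)*45 = (8*255)*45 = 2040*45 = 91800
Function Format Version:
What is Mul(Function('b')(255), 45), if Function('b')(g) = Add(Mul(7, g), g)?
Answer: 91800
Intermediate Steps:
Function('b')(g) = Mul(8, g)
Mul(Function('b')(255), 45) = Mul(Mul(8, 255), 45) = Mul(2040, 45) = 91800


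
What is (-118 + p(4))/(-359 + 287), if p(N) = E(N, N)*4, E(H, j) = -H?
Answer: 67/36 ≈ 1.8611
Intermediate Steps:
p(N) = -4*N (p(N) = -N*4 = -4*N)
(-118 + p(4))/(-359 + 287) = (-118 - 4*4)/(-359 + 287) = (-118 - 16)/(-72) = -134*(-1/72) = 67/36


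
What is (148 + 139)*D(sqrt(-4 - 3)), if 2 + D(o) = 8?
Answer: 1722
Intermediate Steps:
D(o) = 6 (D(o) = -2 + 8 = 6)
(148 + 139)*D(sqrt(-4 - 3)) = (148 + 139)*6 = 287*6 = 1722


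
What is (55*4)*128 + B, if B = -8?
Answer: 28152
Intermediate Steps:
(55*4)*128 + B = (55*4)*128 - 8 = 220*128 - 8 = 28160 - 8 = 28152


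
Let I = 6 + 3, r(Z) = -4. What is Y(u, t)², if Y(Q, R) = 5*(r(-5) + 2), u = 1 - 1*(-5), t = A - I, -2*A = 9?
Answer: 100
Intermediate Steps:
A = -9/2 (A = -½*9 = -9/2 ≈ -4.5000)
I = 9
t = -27/2 (t = -9/2 - 1*9 = -9/2 - 9 = -27/2 ≈ -13.500)
u = 6 (u = 1 + 5 = 6)
Y(Q, R) = -10 (Y(Q, R) = 5*(-4 + 2) = 5*(-2) = -10)
Y(u, t)² = (-10)² = 100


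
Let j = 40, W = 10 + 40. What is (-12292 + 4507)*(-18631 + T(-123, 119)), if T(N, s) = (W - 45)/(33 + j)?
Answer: 10588051530/73 ≈ 1.4504e+8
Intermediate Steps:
W = 50
T(N, s) = 5/73 (T(N, s) = (50 - 45)/(33 + 40) = 5/73)
(-12292 + 4507)*(-18631 + T(-123, 119)) = (-12292 + 4507)*(-18631 + 5/73) = -7785*(-1360058/73) = 10588051530/73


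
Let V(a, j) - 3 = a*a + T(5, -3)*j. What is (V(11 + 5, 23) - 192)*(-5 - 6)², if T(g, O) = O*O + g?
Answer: 47069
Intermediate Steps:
T(g, O) = g + O² (T(g, O) = O² + g = g + O²)
V(a, j) = 3 + a² + 14*j (V(a, j) = 3 + (a*a + (5 + (-3)²)*j) = 3 + (a² + (5 + 9)*j) = 3 + (a² + 14*j) = 3 + a² + 14*j)
(V(11 + 5, 23) - 192)*(-5 - 6)² = ((3 + (11 + 5)² + 14*23) - 192)*(-5 - 6)² = ((3 + 16² + 322) - 192)*(-11)² = ((3 + 256 + 322) - 192)*121 = (581 - 192)*121 = 389*121 = 47069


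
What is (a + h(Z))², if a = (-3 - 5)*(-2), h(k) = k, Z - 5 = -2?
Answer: 361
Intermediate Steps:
Z = 3 (Z = 5 - 2 = 3)
a = 16 (a = -8*(-2) = 16)
(a + h(Z))² = (16 + 3)² = 19² = 361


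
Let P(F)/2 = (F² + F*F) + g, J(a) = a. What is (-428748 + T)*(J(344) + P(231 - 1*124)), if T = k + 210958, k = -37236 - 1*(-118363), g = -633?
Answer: -6132615462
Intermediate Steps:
P(F) = -1266 + 4*F² (P(F) = 2*((F² + F*F) - 633) = 2*((F² + F²) - 633) = 2*(2*F² - 633) = 2*(-633 + 2*F²) = -1266 + 4*F²)
k = 81127 (k = -37236 + 118363 = 81127)
T = 292085 (T = 81127 + 210958 = 292085)
(-428748 + T)*(J(344) + P(231 - 1*124)) = (-428748 + 292085)*(344 + (-1266 + 4*(231 - 1*124)²)) = -136663*(344 + (-1266 + 4*(231 - 124)²)) = -136663*(344 + (-1266 + 4*107²)) = -136663*(344 + (-1266 + 4*11449)) = -136663*(344 + (-1266 + 45796)) = -136663*(344 + 44530) = -136663*44874 = -6132615462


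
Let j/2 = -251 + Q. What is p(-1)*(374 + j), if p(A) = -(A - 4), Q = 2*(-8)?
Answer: -800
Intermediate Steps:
Q = -16
p(A) = 4 - A (p(A) = -(-4 + A) = 4 - A)
j = -534 (j = 2*(-251 - 16) = 2*(-267) = -534)
p(-1)*(374 + j) = (4 - 1*(-1))*(374 - 534) = (4 + 1)*(-160) = 5*(-160) = -800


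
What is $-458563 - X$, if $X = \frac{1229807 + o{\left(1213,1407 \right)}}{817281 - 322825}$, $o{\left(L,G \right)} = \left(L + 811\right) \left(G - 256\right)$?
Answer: $- \frac{226742786159}{494456} \approx -4.5857 \cdot 10^{5}$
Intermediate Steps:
$o{\left(L,G \right)} = \left(-256 + G\right) \left(811 + L\right)$ ($o{\left(L,G \right)} = \left(811 + L\right) \left(-256 + G\right) = \left(-256 + G\right) \left(811 + L\right)$)
$X = \frac{3559431}{494456}$ ($X = \frac{1229807 + \left(-207616 - 310528 + 811 \cdot 1407 + 1407 \cdot 1213\right)}{817281 - 322825} = \frac{1229807 + \left(-207616 - 310528 + 1141077 + 1706691\right)}{494456} = \left(1229807 + 2329624\right) \frac{1}{494456} = 3559431 \cdot \frac{1}{494456} = \frac{3559431}{494456} \approx 7.1987$)
$-458563 - X = -458563 - \frac{3559431}{494456} = - \frac{226742786159}{494456}$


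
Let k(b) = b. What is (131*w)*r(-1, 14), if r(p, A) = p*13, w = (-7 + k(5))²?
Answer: -6812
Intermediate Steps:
w = 4 (w = (-7 + 5)² = (-2)² = 4)
r(p, A) = 13*p
(131*w)*r(-1, 14) = (131*4)*(13*(-1)) = 524*(-13) = -6812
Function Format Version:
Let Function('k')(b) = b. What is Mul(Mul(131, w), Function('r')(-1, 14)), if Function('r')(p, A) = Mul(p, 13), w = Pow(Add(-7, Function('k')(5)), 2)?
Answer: -6812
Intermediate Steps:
w = 4 (w = Pow(Add(-7, 5), 2) = Pow(-2, 2) = 4)
Function('r')(p, A) = Mul(13, p)
Mul(Mul(131, w), Function('r')(-1, 14)) = Mul(Mul(131, 4), Mul(13, -1)) = Mul(524, -13) = -6812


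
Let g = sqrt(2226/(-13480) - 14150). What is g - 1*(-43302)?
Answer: 43302 + I*sqrt(160702010405)/3370 ≈ 43302.0 + 118.95*I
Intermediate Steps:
g = I*sqrt(160702010405)/3370 (g = sqrt(2226*(-1/13480) - 14150) = sqrt(-1113/6740 - 14150) = sqrt(-95372113/6740) = I*sqrt(160702010405)/3370 ≈ 118.95*I)
g - 1*(-43302) = I*sqrt(160702010405)/3370 - 1*(-43302) = I*sqrt(160702010405)/3370 + 43302 = 43302 + I*sqrt(160702010405)/3370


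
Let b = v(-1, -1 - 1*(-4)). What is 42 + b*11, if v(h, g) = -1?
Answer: 31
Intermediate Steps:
b = -1
42 + b*11 = 42 - 1*11 = 42 - 11 = 31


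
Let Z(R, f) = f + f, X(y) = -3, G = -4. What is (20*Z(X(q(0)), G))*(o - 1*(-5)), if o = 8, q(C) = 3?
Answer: -2080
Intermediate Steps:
Z(R, f) = 2*f
(20*Z(X(q(0)), G))*(o - 1*(-5)) = (20*(2*(-4)))*(8 - 1*(-5)) = (20*(-8))*(8 + 5) = -160*13 = -2080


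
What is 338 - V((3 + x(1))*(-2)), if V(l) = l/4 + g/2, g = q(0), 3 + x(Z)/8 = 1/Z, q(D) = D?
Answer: 663/2 ≈ 331.50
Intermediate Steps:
x(Z) = -24 + 8/Z
g = 0
V(l) = l/4 (V(l) = l/4 + 0/2 = l*(¼) + 0*(½) = l/4 + 0 = l/4)
338 - V((3 + x(1))*(-2)) = 338 - (3 + (-24 + 8/1))*(-2)/4 = 338 - (3 + (-24 + 8*1))*(-2)/4 = 338 - (3 + (-24 + 8))*(-2)/4 = 338 - (3 - 16)*(-2)/4 = 338 - (-13*(-2))/4 = 338 - 26/4 = 338 - 1*13/2 = 338 - 13/2 = 663/2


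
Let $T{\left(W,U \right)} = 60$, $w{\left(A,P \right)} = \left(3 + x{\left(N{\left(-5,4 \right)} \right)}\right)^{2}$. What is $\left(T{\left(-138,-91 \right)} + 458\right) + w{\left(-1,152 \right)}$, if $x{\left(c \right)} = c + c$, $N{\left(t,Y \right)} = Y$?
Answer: $639$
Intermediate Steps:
$x{\left(c \right)} = 2 c$
$w{\left(A,P \right)} = 121$ ($w{\left(A,P \right)} = \left(3 + 2 \cdot 4\right)^{2} = \left(3 + 8\right)^{2} = 11^{2} = 121$)
$\left(T{\left(-138,-91 \right)} + 458\right) + w{\left(-1,152 \right)} = \left(60 + 458\right) + 121 = 518 + 121 = 639$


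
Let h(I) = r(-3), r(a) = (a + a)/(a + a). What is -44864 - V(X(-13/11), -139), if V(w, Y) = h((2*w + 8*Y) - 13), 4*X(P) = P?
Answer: -44865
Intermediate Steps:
r(a) = 1 (r(a) = (2*a)/((2*a)) = (2*a)*(1/(2*a)) = 1)
X(P) = P/4
h(I) = 1
V(w, Y) = 1
-44864 - V(X(-13/11), -139) = -44864 - 1*1 = -44864 - 1 = -44865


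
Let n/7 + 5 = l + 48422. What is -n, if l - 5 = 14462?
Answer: -440188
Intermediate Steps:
l = 14467 (l = 5 + 14462 = 14467)
n = 440188 (n = -35 + 7*(14467 + 48422) = -35 + 7*62889 = -35 + 440223 = 440188)
-n = -1*440188 = -440188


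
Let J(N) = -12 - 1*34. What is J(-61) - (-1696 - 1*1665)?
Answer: 3315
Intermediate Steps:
J(N) = -46 (J(N) = -12 - 34 = -46)
J(-61) - (-1696 - 1*1665) = -46 - (-1696 - 1*1665) = -46 - (-1696 - 1665) = -46 - 1*(-3361) = -46 + 3361 = 3315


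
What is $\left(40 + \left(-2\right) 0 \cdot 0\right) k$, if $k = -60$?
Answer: $-2400$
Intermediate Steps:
$\left(40 + \left(-2\right) 0 \cdot 0\right) k = \left(40 + \left(-2\right) 0 \cdot 0\right) \left(-60\right) = \left(40 + 0 \cdot 0\right) \left(-60\right) = \left(40 + 0\right) \left(-60\right) = 40 \left(-60\right) = -2400$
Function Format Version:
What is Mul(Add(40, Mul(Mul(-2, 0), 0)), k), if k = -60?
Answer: -2400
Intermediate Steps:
Mul(Add(40, Mul(Mul(-2, 0), 0)), k) = Mul(Add(40, Mul(Mul(-2, 0), 0)), -60) = Mul(Add(40, Mul(0, 0)), -60) = Mul(Add(40, 0), -60) = Mul(40, -60) = -2400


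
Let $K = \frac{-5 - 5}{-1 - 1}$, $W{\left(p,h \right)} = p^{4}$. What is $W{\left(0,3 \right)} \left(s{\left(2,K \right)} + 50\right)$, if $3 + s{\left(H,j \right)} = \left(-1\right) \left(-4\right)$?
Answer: $0$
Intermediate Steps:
$K = 5$ ($K = - \frac{10}{-2} = \left(-10\right) \left(- \frac{1}{2}\right) = 5$)
$s{\left(H,j \right)} = 1$ ($s{\left(H,j \right)} = -3 - -4 = -3 + 4 = 1$)
$W{\left(0,3 \right)} \left(s{\left(2,K \right)} + 50\right) = 0^{4} \left(1 + 50\right) = 0 \cdot 51 = 0$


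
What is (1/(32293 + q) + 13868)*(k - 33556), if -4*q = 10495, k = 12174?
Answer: -35190765868480/118677 ≈ -2.9653e+8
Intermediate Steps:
q = -10495/4 (q = -¼*10495 = -10495/4 ≈ -2623.8)
(1/(32293 + q) + 13868)*(k - 33556) = (1/(32293 - 10495/4) + 13868)*(12174 - 33556) = (1/(118677/4) + 13868)*(-21382) = (4/118677 + 13868)*(-21382) = (1645812640/118677)*(-21382) = -35190765868480/118677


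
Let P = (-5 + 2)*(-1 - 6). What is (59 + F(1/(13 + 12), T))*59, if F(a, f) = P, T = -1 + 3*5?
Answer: 4720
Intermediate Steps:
P = 21 (P = -3*(-7) = 21)
T = 14 (T = -1 + 15 = 14)
F(a, f) = 21
(59 + F(1/(13 + 12), T))*59 = (59 + 21)*59 = 80*59 = 4720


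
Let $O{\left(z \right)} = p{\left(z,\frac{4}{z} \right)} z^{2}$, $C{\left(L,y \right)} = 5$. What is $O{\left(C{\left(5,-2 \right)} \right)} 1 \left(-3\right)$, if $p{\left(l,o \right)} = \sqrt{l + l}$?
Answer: $- 75 \sqrt{10} \approx -237.17$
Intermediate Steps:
$p{\left(l,o \right)} = \sqrt{2} \sqrt{l}$ ($p{\left(l,o \right)} = \sqrt{2 l} = \sqrt{2} \sqrt{l}$)
$O{\left(z \right)} = \sqrt{2} z^{\frac{5}{2}}$ ($O{\left(z \right)} = \sqrt{2} \sqrt{z} z^{2} = \sqrt{2} z^{\frac{5}{2}}$)
$O{\left(C{\left(5,-2 \right)} \right)} 1 \left(-3\right) = \sqrt{2} \cdot 5^{\frac{5}{2}} \cdot 1 \left(-3\right) = \sqrt{2} \cdot 25 \sqrt{5} \cdot 1 \left(-3\right) = 25 \sqrt{10} \cdot 1 \left(-3\right) = 25 \sqrt{10} \left(-3\right) = - 75 \sqrt{10}$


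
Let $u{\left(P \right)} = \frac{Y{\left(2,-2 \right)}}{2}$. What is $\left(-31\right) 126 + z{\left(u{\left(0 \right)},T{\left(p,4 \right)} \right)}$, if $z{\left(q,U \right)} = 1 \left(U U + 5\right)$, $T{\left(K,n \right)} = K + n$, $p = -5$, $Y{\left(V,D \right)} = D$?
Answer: $-3900$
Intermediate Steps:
$u{\left(P \right)} = -1$ ($u{\left(P \right)} = - \frac{2}{2} = \left(-2\right) \frac{1}{2} = -1$)
$z{\left(q,U \right)} = 5 + U^{2}$ ($z{\left(q,U \right)} = 1 \left(U^{2} + 5\right) = 1 \left(5 + U^{2}\right) = 5 + U^{2}$)
$\left(-31\right) 126 + z{\left(u{\left(0 \right)},T{\left(p,4 \right)} \right)} = \left(-31\right) 126 + \left(5 + \left(-5 + 4\right)^{2}\right) = -3906 + \left(5 + \left(-1\right)^{2}\right) = -3906 + \left(5 + 1\right) = -3906 + 6 = -3900$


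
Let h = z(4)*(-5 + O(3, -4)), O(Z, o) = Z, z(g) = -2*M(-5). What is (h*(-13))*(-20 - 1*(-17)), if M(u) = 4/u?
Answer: -624/5 ≈ -124.80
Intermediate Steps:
z(g) = 8/5 (z(g) = -8/(-5) = -8*(-1)/5 = -2*(-⅘) = 8/5)
h = -16/5 (h = 8*(-5 + 3)/5 = (8/5)*(-2) = -16/5 ≈ -3.2000)
(h*(-13))*(-20 - 1*(-17)) = (-16/5*(-13))*(-20 - 1*(-17)) = 208*(-20 + 17)/5 = (208/5)*(-3) = -624/5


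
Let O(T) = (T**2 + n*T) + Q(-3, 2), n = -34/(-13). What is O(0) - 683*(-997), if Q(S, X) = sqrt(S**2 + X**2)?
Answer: 680951 + sqrt(13) ≈ 6.8096e+5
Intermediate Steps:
n = 34/13 (n = -34*(-1/13) = 34/13 ≈ 2.6154)
O(T) = sqrt(13) + T**2 + 34*T/13 (O(T) = (T**2 + 34*T/13) + sqrt((-3)**2 + 2**2) = (T**2 + 34*T/13) + sqrt(9 + 4) = (T**2 + 34*T/13) + sqrt(13) = sqrt(13) + T**2 + 34*T/13)
O(0) - 683*(-997) = (sqrt(13) + 0**2 + (34/13)*0) - 683*(-997) = (sqrt(13) + 0 + 0) + 680951 = sqrt(13) + 680951 = 680951 + sqrt(13)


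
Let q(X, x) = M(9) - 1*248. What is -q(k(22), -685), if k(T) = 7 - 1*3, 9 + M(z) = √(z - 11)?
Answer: 257 - I*√2 ≈ 257.0 - 1.4142*I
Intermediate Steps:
M(z) = -9 + √(-11 + z) (M(z) = -9 + √(z - 11) = -9 + √(-11 + z))
k(T) = 4 (k(T) = 7 - 3 = 4)
q(X, x) = -257 + I*√2 (q(X, x) = (-9 + √(-11 + 9)) - 1*248 = (-9 + √(-2)) - 248 = (-9 + I*√2) - 248 = -257 + I*√2)
-q(k(22), -685) = -(-257 + I*√2) = 257 - I*√2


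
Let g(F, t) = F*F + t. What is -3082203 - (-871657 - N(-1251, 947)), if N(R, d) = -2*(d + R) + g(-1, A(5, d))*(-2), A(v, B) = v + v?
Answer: -2209960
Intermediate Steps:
A(v, B) = 2*v
g(F, t) = t + F² (g(F, t) = F² + t = t + F²)
N(R, d) = -22 - 2*R - 2*d (N(R, d) = -2*(d + R) + (2*5 + (-1)²)*(-2) = -2*(R + d) + (10 + 1)*(-2) = (-2*R - 2*d) + 11*(-2) = (-2*R - 2*d) - 22 = -22 - 2*R - 2*d)
-3082203 - (-871657 - N(-1251, 947)) = -3082203 - (-871657 - (-22 - 2*(-1251) - 2*947)) = -3082203 - (-871657 - (-22 + 2502 - 1894)) = -3082203 - (-871657 - 1*586) = -3082203 - (-871657 - 586) = -3082203 - 1*(-872243) = -3082203 + 872243 = -2209960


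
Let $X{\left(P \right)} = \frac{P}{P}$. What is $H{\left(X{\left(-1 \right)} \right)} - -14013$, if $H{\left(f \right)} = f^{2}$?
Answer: $14014$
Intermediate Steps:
$X{\left(P \right)} = 1$
$H{\left(X{\left(-1 \right)} \right)} - -14013 = 1^{2} - -14013 = 1 + 14013 = 14014$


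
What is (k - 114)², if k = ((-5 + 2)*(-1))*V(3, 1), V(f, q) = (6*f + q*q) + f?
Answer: 2304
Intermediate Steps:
V(f, q) = q² + 7*f (V(f, q) = (6*f + q²) + f = (q² + 6*f) + f = q² + 7*f)
k = 66 (k = ((-5 + 2)*(-1))*(1² + 7*3) = (-3*(-1))*(1 + 21) = 3*22 = 66)
(k - 114)² = (66 - 114)² = (-48)² = 2304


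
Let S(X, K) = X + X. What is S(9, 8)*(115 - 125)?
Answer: -180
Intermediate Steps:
S(X, K) = 2*X
S(9, 8)*(115 - 125) = (2*9)*(115 - 125) = 18*(-10) = -180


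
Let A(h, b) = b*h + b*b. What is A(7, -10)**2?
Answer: 900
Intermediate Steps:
A(h, b) = b**2 + b*h (A(h, b) = b*h + b**2 = b**2 + b*h)
A(7, -10)**2 = (-10*(-10 + 7))**2 = (-10*(-3))**2 = 30**2 = 900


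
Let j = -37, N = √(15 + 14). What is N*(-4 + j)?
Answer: -41*√29 ≈ -220.79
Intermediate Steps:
N = √29 ≈ 5.3852
N*(-4 + j) = √29*(-4 - 37) = √29*(-41) = -41*√29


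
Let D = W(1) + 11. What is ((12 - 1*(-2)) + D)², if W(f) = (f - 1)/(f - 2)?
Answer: 625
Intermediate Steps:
W(f) = (-1 + f)/(-2 + f)
D = 11 (D = (-1 + 1)/(-2 + 1) + 11 = 0/(-1) + 11 = -1*0 + 11 = 0 + 11 = 11)
((12 - 1*(-2)) + D)² = ((12 - 1*(-2)) + 11)² = ((12 + 2) + 11)² = (14 + 11)² = 25² = 625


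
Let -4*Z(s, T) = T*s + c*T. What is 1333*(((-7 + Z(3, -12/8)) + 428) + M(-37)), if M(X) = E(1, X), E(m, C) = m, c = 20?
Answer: 4592185/8 ≈ 5.7402e+5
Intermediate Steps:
Z(s, T) = -5*T - T*s/4 (Z(s, T) = -(T*s + 20*T)/4 = -(20*T + T*s)/4 = -5*T - T*s/4)
M(X) = 1
1333*(((-7 + Z(3, -12/8)) + 428) + M(-37)) = 1333*(((-7 - (-12/8)*(20 + 3)/4) + 428) + 1) = 1333*(((-7 - 1/4*(-12*1/8)*23) + 428) + 1) = 1333*(((-7 - 1/4*(-3/2)*23) + 428) + 1) = 1333*(((-7 + 69/8) + 428) + 1) = 1333*((13/8 + 428) + 1) = 1333*(3437/8 + 1) = 1333*(3445/8) = 4592185/8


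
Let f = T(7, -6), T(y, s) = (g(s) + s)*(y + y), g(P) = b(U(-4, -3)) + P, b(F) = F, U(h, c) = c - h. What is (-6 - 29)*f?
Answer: 5390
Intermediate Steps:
g(P) = 1 + P (g(P) = (-3 - 1*(-4)) + P = (-3 + 4) + P = 1 + P)
T(y, s) = 2*y*(1 + 2*s) (T(y, s) = ((1 + s) + s)*(y + y) = (1 + 2*s)*(2*y) = 2*y*(1 + 2*s))
f = -154 (f = 2*7*(1 + 2*(-6)) = 2*7*(1 - 12) = 2*7*(-11) = -154)
(-6 - 29)*f = (-6 - 29)*(-154) = -35*(-154) = 5390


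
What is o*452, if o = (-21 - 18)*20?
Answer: -352560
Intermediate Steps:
o = -780 (o = -39*20 = -780)
o*452 = -780*452 = -352560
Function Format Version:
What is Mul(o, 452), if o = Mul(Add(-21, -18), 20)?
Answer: -352560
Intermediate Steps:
o = -780 (o = Mul(-39, 20) = -780)
Mul(o, 452) = Mul(-780, 452) = -352560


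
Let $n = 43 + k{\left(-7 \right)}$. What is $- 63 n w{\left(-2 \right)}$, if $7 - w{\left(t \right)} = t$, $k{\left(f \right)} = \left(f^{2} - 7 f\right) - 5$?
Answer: $-77112$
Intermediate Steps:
$k{\left(f \right)} = -5 + f^{2} - 7 f$
$w{\left(t \right)} = 7 - t$
$n = 136$ ($n = 43 - \left(-44 - 49\right) = 43 + \left(-5 + 49 + 49\right) = 43 + 93 = 136$)
$- 63 n w{\left(-2 \right)} = \left(-63\right) 136 \left(7 - -2\right) = - 8568 \left(7 + 2\right) = \left(-8568\right) 9 = -77112$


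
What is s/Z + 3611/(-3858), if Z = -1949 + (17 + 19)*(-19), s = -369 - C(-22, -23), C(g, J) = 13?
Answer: -8034007/10158114 ≈ -0.79090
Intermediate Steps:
s = -382 (s = -369 - 1*13 = -369 - 13 = -382)
Z = -2633 (Z = -1949 + 36*(-19) = -1949 - 684 = -2633)
s/Z + 3611/(-3858) = -382/(-2633) + 3611/(-3858) = -382*(-1/2633) + 3611*(-1/3858) = 382/2633 - 3611/3858 = -8034007/10158114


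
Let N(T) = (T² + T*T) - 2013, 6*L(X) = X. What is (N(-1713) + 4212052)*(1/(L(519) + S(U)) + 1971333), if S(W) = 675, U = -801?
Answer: 30259916960863097/1523 ≈ 1.9869e+13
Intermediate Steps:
L(X) = X/6
N(T) = -2013 + 2*T² (N(T) = (T² + T²) - 2013 = 2*T² - 2013 = -2013 + 2*T²)
(N(-1713) + 4212052)*(1/(L(519) + S(U)) + 1971333) = ((-2013 + 2*(-1713)²) + 4212052)*(1/((⅙)*519 + 675) + 1971333) = ((-2013 + 2*2934369) + 4212052)*(1/(173/2 + 675) + 1971333) = ((-2013 + 5868738) + 4212052)*(1/(1523/2) + 1971333) = (5866725 + 4212052)*(2/1523 + 1971333) = 10078777*(3002340161/1523) = 30259916960863097/1523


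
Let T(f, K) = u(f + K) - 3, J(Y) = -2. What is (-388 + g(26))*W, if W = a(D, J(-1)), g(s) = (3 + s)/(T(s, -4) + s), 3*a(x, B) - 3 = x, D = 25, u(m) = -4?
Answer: -205604/57 ≈ -3607.1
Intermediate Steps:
T(f, K) = -7 (T(f, K) = -4 - 3 = -7)
a(x, B) = 1 + x/3
g(s) = (3 + s)/(-7 + s)
W = 28/3 (W = 1 + (1/3)*25 = 1 + 25/3 = 28/3 ≈ 9.3333)
(-388 + g(26))*W = (-388 + (3 + 26)/(-7 + 26))*(28/3) = (-388 + 29/19)*(28/3) = -7343/19*28/3 = -205604/57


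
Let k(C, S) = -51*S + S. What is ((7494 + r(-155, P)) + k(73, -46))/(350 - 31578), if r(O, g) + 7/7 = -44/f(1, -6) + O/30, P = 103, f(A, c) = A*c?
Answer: -58771/187368 ≈ -0.31367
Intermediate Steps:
r(O, g) = 19/3 + O/30 (r(O, g) = -1 + (-44/(1*(-6)) + O/30) = -1 + (-44/(-6) + O*(1/30)) = -1 + (-44*(-⅙) + O/30) = -1 + (22/3 + O/30) = 19/3 + O/30)
k(C, S) = -50*S
((7494 + r(-155, P)) + k(73, -46))/(350 - 31578) = ((7494 + (19/3 + (1/30)*(-155))) - 50*(-46))/(350 - 31578) = ((7494 + (19/3 - 31/6)) + 2300)/(-31228) = ((7494 + 7/6) + 2300)*(-1/31228) = (44971/6 + 2300)*(-1/31228) = (58771/6)*(-1/31228) = -58771/187368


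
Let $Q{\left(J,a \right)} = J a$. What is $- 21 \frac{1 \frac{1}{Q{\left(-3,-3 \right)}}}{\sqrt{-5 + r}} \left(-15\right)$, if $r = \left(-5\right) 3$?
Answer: $- \frac{7 i \sqrt{5}}{2} \approx - 7.8262 i$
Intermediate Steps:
$r = -15$
$- 21 \frac{1 \frac{1}{Q{\left(-3,-3 \right)}}}{\sqrt{-5 + r}} \left(-15\right) = - 21 \frac{1 \frac{1}{\left(-3\right) \left(-3\right)}}{\sqrt{-5 - 15}} \left(-15\right) = - 21 \frac{1 \cdot \frac{1}{9}}{\sqrt{-20}} \left(-15\right) = - 21 \frac{1 \cdot \frac{1}{9}}{2 i \sqrt{5}} \left(-15\right) = - 21 \frac{\left(- \frac{1}{10}\right) i \sqrt{5}}{9} \left(-15\right) = - 21 \left(- \frac{i \sqrt{5}}{90}\right) \left(-15\right) = \frac{7 i \sqrt{5}}{30} \left(-15\right) = - \frac{7 i \sqrt{5}}{2}$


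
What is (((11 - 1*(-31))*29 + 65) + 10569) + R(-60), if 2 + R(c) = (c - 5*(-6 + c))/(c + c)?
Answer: 47391/4 ≈ 11848.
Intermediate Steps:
R(c) = -2 + (30 - 4*c)/(2*c) (R(c) = -2 + (c - 5*(-6 + c))/(c + c) = -2 + (c + (30 - 5*c))/((2*c)) = -2 + (30 - 4*c)*(1/(2*c)) = -2 + (30 - 4*c)/(2*c))
(((11 - 1*(-31))*29 + 65) + 10569) + R(-60) = (((11 - 1*(-31))*29 + 65) + 10569) + (-4 + 15/(-60)) = (((11 + 31)*29 + 65) + 10569) + (-4 + 15*(-1/60)) = ((42*29 + 65) + 10569) + (-4 - 1/4) = ((1218 + 65) + 10569) - 17/4 = (1283 + 10569) - 17/4 = 11852 - 17/4 = 47391/4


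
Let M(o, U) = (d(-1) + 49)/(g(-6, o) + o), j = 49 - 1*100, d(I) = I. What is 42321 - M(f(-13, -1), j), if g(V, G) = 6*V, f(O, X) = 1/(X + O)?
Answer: 21372777/505 ≈ 42322.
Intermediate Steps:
f(O, X) = 1/(O + X)
j = -51 (j = 49 - 100 = -51)
M(o, U) = 48/(-36 + o) (M(o, U) = (-1 + 49)/(6*(-6) + o) = 48/(-36 + o))
42321 - M(f(-13, -1), j) = 42321 - 48/(-36 + 1/(-13 - 1)) = 42321 - 48/(-36 + 1/(-14)) = 42321 - 48/(-36 - 1/14) = 42321 - 48/(-505/14) = 42321 - 48*(-14)/505 = 42321 - 1*(-672/505) = 42321 + 672/505 = 21372777/505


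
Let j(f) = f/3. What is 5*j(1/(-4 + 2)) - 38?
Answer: -233/6 ≈ -38.833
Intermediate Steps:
j(f) = f/3 (j(f) = f*(1/3) = f/3)
5*j(1/(-4 + 2)) - 38 = 5*(1/(3*(-4 + 2))) - 38 = 5*((1/3)/(-2)) - 38 = 5*((1/3)*(-1/2)) - 38 = 5*(-1/6) - 38 = -5/6 - 38 = -233/6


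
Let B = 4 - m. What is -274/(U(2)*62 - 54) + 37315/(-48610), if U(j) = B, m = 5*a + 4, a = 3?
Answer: -1169941/2391612 ≈ -0.48919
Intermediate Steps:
m = 19 (m = 5*3 + 4 = 15 + 4 = 19)
B = -15 (B = 4 - 1*19 = 4 - 19 = -15)
U(j) = -15
-274/(U(2)*62 - 54) + 37315/(-48610) = -274/(-15*62 - 54) + 37315/(-48610) = -274/(-930 - 54) + 37315*(-1/48610) = -274/(-984) - 7463/9722 = -274*(-1/984) - 7463/9722 = 137/492 - 7463/9722 = -1169941/2391612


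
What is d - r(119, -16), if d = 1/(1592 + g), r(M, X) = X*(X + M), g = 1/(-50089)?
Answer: 131414350265/79741687 ≈ 1648.0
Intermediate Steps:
g = -1/50089 ≈ -1.9964e-5
r(M, X) = X*(M + X)
d = 50089/79741687 (d = 1/(1592 - 1/50089) = 1/(79741687/50089) = 50089/79741687 ≈ 0.00062814)
d - r(119, -16) = 50089/79741687 - (-16)*(119 - 16) = 50089/79741687 - (-16)*103 = 50089/79741687 - 1*(-1648) = 50089/79741687 + 1648 = 131414350265/79741687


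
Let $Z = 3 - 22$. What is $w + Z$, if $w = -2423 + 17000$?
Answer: $14558$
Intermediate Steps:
$w = 14577$
$Z = -19$ ($Z = 3 - 22 = -19$)
$w + Z = 14577 - 19 = 14558$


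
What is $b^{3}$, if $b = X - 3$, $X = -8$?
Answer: $-1331$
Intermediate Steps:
$b = -11$ ($b = -8 - 3 = -11$)
$b^{3} = \left(-11\right)^{3} = -1331$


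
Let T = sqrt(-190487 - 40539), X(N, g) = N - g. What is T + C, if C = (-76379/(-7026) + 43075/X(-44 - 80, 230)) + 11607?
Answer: 794260279/69089 + I*sqrt(231026) ≈ 11496.0 + 480.65*I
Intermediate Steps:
T = I*sqrt(231026) (T = sqrt(-231026) = I*sqrt(231026) ≈ 480.65*I)
C = 794260279/69089 (C = (-76379/(-7026) + 43075/((-44 - 80) - 1*230)) + 11607 = (-76379*(-1/7026) + 43075/(-124 - 230)) + 11607 = (76379/7026 + 43075/(-354)) + 11607 = (76379/7026 + 43075*(-1/354)) + 11607 = (76379/7026 - 43075/354) + 11607 = -7655744/69089 + 11607 = 794260279/69089 ≈ 11496.)
T + C = I*sqrt(231026) + 794260279/69089 = 794260279/69089 + I*sqrt(231026)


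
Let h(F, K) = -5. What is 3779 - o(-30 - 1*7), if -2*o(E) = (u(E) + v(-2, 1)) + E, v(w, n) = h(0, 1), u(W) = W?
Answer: 7479/2 ≈ 3739.5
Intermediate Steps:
v(w, n) = -5
o(E) = 5/2 - E (o(E) = -((E - 5) + E)/2 = -((-5 + E) + E)/2 = -(-5 + 2*E)/2 = 5/2 - E)
3779 - o(-30 - 1*7) = 3779 - (5/2 - (-30 - 1*7)) = 3779 - (5/2 - (-30 - 7)) = 3779 - (5/2 - 1*(-37)) = 3779 - (5/2 + 37) = 3779 - 1*79/2 = 3779 - 79/2 = 7479/2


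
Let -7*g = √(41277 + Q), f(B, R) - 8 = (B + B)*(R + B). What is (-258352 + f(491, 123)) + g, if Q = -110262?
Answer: 344604 - 3*I*√7665/7 ≈ 3.446e+5 - 37.521*I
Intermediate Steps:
f(B, R) = 8 + 2*B*(B + R) (f(B, R) = 8 + (B + B)*(R + B) = 8 + (2*B)*(B + R) = 8 + 2*B*(B + R))
g = -3*I*√7665/7 (g = -√(41277 - 110262)/7 = -3*I*√7665/7 ≈ -37.521*I)
(-258352 + f(491, 123)) + g = (-258352 + (8 + 2*491² + 2*491*123)) - 3*I*√7665/7 = (-258352 + (8 + 2*241081 + 120786)) - 3*I*√7665/7 = (-258352 + (8 + 482162 + 120786)) - 3*I*√7665/7 = (-258352 + 602956) - 3*I*√7665/7 = 344604 - 3*I*√7665/7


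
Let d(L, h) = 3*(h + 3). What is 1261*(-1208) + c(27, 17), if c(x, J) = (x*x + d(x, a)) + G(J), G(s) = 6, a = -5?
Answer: -1522559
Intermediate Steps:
d(L, h) = 9 + 3*h (d(L, h) = 3*(3 + h) = 9 + 3*h)
c(x, J) = x**2 (c(x, J) = (x*x + (9 + 3*(-5))) + 6 = (x**2 + (9 - 15)) + 6 = (x**2 - 6) + 6 = (-6 + x**2) + 6 = x**2)
1261*(-1208) + c(27, 17) = 1261*(-1208) + 27**2 = -1523288 + 729 = -1522559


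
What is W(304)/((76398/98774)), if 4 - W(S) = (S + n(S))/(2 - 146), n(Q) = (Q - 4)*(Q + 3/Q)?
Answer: 20330899355/24591168 ≈ 826.76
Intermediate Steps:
n(Q) = (-4 + Q)*(Q + 3/Q)
W(S) = 193/48 - 1/(12*S) - S/48 + S²/144 (W(S) = 4 - (S + (3 + S² - 12/S - 4*S))/(2 - 146) = 4 - (3 + S² - 12/S - 3*S)/(-144) = 4 - (3 + S² - 12/S - 3*S)*(-1)/144 = 4 - (-1/48 - S²/144 + 1/(12*S) + S/48) = 4 + (1/48 - 1/(12*S) - S/48 + S²/144) = 193/48 - 1/(12*S) - S/48 + S²/144)
W(304)/((76398/98774)) = ((1/144)*(-12 + 304³ - 3*304² + 579*304)/304)/((76398/98774)) = ((1/144)*(1/304)*(-12 + 28094464 - 3*92416 + 176016))/((76398*(1/98774))) = ((1/144)*(1/304)*(-12 + 28094464 - 277248 + 176016))/(38199/49387) = ((1/144)*(1/304)*27993220)*(49387/38199) = (6998305/10944)*(49387/38199) = 20330899355/24591168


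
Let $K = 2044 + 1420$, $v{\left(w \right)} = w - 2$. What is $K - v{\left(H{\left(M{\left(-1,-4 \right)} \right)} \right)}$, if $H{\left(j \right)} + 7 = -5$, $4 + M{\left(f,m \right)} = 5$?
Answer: $3478$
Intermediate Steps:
$M{\left(f,m \right)} = 1$ ($M{\left(f,m \right)} = -4 + 5 = 1$)
$H{\left(j \right)} = -12$ ($H{\left(j \right)} = -7 - 5 = -12$)
$v{\left(w \right)} = -2 + w$
$K = 3464$
$K - v{\left(H{\left(M{\left(-1,-4 \right)} \right)} \right)} = 3464 - \left(-2 - 12\right) = 3464 - -14 = 3464 + 14 = 3478$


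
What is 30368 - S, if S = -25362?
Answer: 55730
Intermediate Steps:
30368 - S = 30368 - 1*(-25362) = 30368 + 25362 = 55730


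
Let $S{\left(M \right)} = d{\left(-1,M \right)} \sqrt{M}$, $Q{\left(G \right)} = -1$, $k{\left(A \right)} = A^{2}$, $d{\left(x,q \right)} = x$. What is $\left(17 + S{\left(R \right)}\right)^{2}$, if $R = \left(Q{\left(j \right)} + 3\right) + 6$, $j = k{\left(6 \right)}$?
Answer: $297 - 68 \sqrt{2} \approx 200.83$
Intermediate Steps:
$j = 36$ ($j = 6^{2} = 36$)
$R = 8$ ($R = \left(-1 + 3\right) + 6 = 2 + 6 = 8$)
$S{\left(M \right)} = - \sqrt{M}$
$\left(17 + S{\left(R \right)}\right)^{2} = \left(17 - \sqrt{8}\right)^{2} = \left(17 - 2 \sqrt{2}\right)^{2}$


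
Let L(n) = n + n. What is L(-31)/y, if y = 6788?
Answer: -31/3394 ≈ -0.0091338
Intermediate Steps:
L(n) = 2*n
L(-31)/y = (2*(-31))/6788 = -62*1/6788 = -31/3394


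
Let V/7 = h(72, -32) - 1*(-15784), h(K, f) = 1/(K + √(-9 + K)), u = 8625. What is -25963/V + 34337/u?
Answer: 41222100642094001/11003954799104625 - 11127*√7/1275820846273 ≈ 3.7461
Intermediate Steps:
V = 110488 + 7/(72 + 3*√7) (V = 7*(1/(72 + √(-9 + 72)) - 1*(-15784)) = 7*(1/(72 + √63) + 15784) = 7*(1/(72 + 3*√7) + 15784) = 7*(15784 + 1/(72 + 3*√7)) = 110488 + 7/(72 + 3*√7) ≈ 1.1049e+5)
-25963/V + 34337/u = -25963/(62867728/569 - 7*√7/1707) + 34337/8625 = 34337/8625 - 25963/(62867728/569 - 7*√7/1707)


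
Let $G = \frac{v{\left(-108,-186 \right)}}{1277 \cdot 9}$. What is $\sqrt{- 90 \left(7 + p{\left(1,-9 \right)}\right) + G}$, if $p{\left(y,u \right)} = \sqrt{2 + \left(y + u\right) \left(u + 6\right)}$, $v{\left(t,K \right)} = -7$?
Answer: $\frac{\sqrt{-9246242369 - 1320890490 \sqrt{26}}}{3831} \approx 32.999 i$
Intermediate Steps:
$G = - \frac{7}{11493}$ ($G = - \frac{7}{1277 \cdot 9} = - \frac{7}{11493} \approx -0.00060907$)
$p{\left(y,u \right)} = \sqrt{2 + \left(6 + u\right) \left(u + y\right)}$ ($p{\left(y,u \right)} = \sqrt{2 + \left(u + y\right) \left(6 + u\right)} = \sqrt{2 + \left(6 + u\right) \left(u + y\right)}$)
$\sqrt{- 90 \left(7 + p{\left(1,-9 \right)}\right) + G} = \sqrt{- 90 \left(7 + \sqrt{2 + \left(-9\right)^{2} + 6 \left(-9\right) + 6 \cdot 1 - 9}\right) - \frac{7}{11493}} = \sqrt{- 90 \left(7 + \sqrt{2 + 81 - 54 + 6 - 9}\right) - \frac{7}{11493}} = \sqrt{- 90 \left(7 + \sqrt{26}\right) - \frac{7}{11493}} = \sqrt{\left(-630 - 90 \sqrt{26}\right) - \frac{7}{11493}} = \sqrt{- \frac{7240597}{11493} - 90 \sqrt{26}}$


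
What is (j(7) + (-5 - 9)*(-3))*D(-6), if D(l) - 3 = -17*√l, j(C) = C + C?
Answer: 168 - 952*I*√6 ≈ 168.0 - 2331.9*I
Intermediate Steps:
j(C) = 2*C
D(l) = 3 - 17*√l
(j(7) + (-5 - 9)*(-3))*D(-6) = (2*7 + (-5 - 9)*(-3))*(3 - 17*I*√6) = (14 - 14*(-3))*(3 - 17*I*√6) = (14 + 42)*(3 - 17*I*√6) = 56*(3 - 17*I*√6) = 168 - 952*I*√6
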